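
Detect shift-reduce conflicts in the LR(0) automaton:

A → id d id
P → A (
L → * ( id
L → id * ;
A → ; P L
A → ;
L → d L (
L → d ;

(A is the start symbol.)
Augment with A' → A and build the canonical LR(0) collection (I0 = CLOSURE({[A' → . A]}), then GOTO on every symbol after a dot until no new states appear). It has 20 states:
  I0: { [A → . ; P L], [A → . ;], [A → . id d id], [A' → . A] }  — shift
  I1: { [A → . ; P L], [A → . ;], [A → . id d id], [A → ; . P L], [A → ; .], [P → . A (] }  — shift, reduce
  I2: { [A' → A .] }  — accept
  I3: { [A → id . d id] }  — shift
  I4: { [A → id d . id] }  — shift
  I5: { [A → id d id .] }  — reduce
  I6: { [P → A . (] }  — shift
  I7: { [A → ; P . L], [L → . * ( id], [L → . d ;], [L → . d L (], [L → . id * ;] }  — shift
  I8: { [L → * . ( id] }  — shift
  I9: { [A → ; P L .] }  — reduce
  I10: { [L → . * ( id], [L → . d ;], [L → . d L (], [L → . id * ;], [L → d . ;], [L → d . L (] }  — shift
  I11: { [L → id . * ;] }  — shift
  I12: { [L → id * . ;] }  — shift
  I13: { [L → id * ; .] }  — reduce
  I14: { [L → d ; .] }  — reduce
  I15: { [L → d L . (] }  — shift
  I16: { [L → d L ( .] }  — reduce
  I17: { [L → * ( . id] }  — shift
  I18: { [L → * ( id .] }  — reduce
  I19: { [P → A ( .] }  — reduce

I1 contains reduce item [A → ; .] and shift items [A → . ;], [A → . ; P L], [A → . id d id] — shift-reduce conflict.

Answer: Yes — I1: [A → ; .] vs [A → . ;]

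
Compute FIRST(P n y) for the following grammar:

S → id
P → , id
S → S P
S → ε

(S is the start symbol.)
FIRST sets of the non-terminals involved (from the grammar, by fixed-point iteration):
  FIRST(P) = { ',' }

To compute FIRST(P n y), process the symbols left to right:
Symbol P is a non-terminal. Add FIRST(P) \ {ε} = { ',' }
P is not nullable (ε ∉ FIRST(P)), so stop here.
FIRST(P n y) = { ',' }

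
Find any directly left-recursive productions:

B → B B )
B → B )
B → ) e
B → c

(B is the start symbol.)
B → B B ): LEFT RECURSIVE (starts with B)
B → B ): LEFT RECURSIVE (starts with B)
B → ) e: starts with ')'
B → c: starts with c

The grammar has direct left recursion on: B.

Answer: Yes, B is left-recursive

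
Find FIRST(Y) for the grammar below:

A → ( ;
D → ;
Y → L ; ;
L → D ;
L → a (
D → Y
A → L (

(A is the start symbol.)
FIRST sets of the other non-terminals involved (by the same procedure, iterated to a fixed point):
  FIRST(L) = { ';', 'a' }

From Y → L ; ;:
  - L is a non-terminal: add FIRST(L) \ {ε} = { ';', 'a' }
    L is not nullable, so stop

Collecting: FIRST(Y) = { ';', 'a' }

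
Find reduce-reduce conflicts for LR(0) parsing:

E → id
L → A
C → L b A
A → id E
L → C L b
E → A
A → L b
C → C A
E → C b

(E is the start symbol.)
A reduce-reduce conflict occurs when an LR(0) state has two complete items [A → α .] and [B → β .] — both call for a reduction, and with no lookahead the parser cannot choose between them.

Augment with E' → E and build the canonical LR(0) collection (I0 = CLOSURE({[E' → . E]}), then GOTO on every symbol after a dot until no new states appear). It has 15 states:
  I0: { [A → . L b], [A → . id E], [C → . C A], [C → . L b A], [E → . A], [E → . C b], [E → . id], [E' → . E], [L → . A], [L → . C L b] }  — shift
  I1: { [E → A .], [L → A .] }  — 2 reduces
  I2: { [A → . L b], [A → . id E], [C → . C A], [C → . L b A], [C → C . A], [E → C . b], [L → . A], [L → . C L b], [L → C . L b] }  — shift
  I3: { [E' → E .] }  — accept
  I4: { [A → L . b], [C → L . b A] }  — shift
  I5: { [A → . L b], [A → . id E], [A → id . E], [C → . C A], [C → . L b A], [E → . A], [E → . C b], [E → . id], [E → id .], [L → . A], [L → . C L b] }  — shift, reduce
  I6: { [A → id E .] }  — reduce
  I7: { [A → . L b], [A → . id E], [A → L b .], [C → . C A], [C → . L b A], [C → L b . A], [L → . A], [L → . C L b] }  — shift, reduce
  I8: { [C → L b A .], [L → A .] }  — 2 reduces
  I9: { [A → . L b], [A → . id E], [C → . C A], [C → . L b A], [C → C . A], [L → . A], [L → . C L b], [L → C . L b] }  — shift
  I10: { [A → . L b], [A → . id E], [A → id . E], [C → . C A], [C → . L b A], [E → . A], [E → . C b], [E → . id], [L → . A], [L → . C L b] }  — shift
  I11: { [C → C A .], [L → A .] }  — 2 reduces
  I12: { [A → L . b], [C → L . b A], [L → C L . b] }  — shift
  I13: { [A → . L b], [A → . id E], [A → L b .], [C → . C A], [C → . L b A], [C → L b . A], [L → . A], [L → . C L b], [L → C L b .] }  — shift, 2 reduces
  I14: { [E → C b .] }  — reduce

I1 contains complete items [E → A .], [L → A .] — reduce-reduce conflict.
I8 contains complete items [C → L b A .], [L → A .] — reduce-reduce conflict.
I11 contains complete items [C → C A .], [L → A .] — reduce-reduce conflict.
I13 contains complete items [A → L b .], [L → C L b .] — reduce-reduce conflict.

Answer: Yes — I1: [E → A .] vs [L → A .]; I8: [C → L b A .] vs [L → A .]; I11: [C → C A .] vs [L → A .]; I13: [A → L b .] vs [L → C L b .]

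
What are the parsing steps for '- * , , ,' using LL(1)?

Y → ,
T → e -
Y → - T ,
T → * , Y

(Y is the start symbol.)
Stack is shown with the top on the left.

Stack      Input        Action
------------------------------
Y $        - * , , , $  output Y → - T ,
- T , $    - * , , , $  match '-'
T , $      * , , , $    output T → * , Y
* , Y , $  * , , , $    match '*'
, Y , $    , , , $      match ','
Y , $      , , $        output Y → ,
, , $      , , $        match ','
, $        , $          match ','
$          $            accept

The string is accepted.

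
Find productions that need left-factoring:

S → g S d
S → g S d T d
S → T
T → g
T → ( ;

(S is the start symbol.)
Yes, S has productions with common prefix 'g S d'

Left-factoring is needed when two productions for the same non-terminal
share a common prefix on the right-hand side.

Productions for S:
  S → g S d
  S → g S d T d
  S → T
Productions for T:
  T → g
  T → ( ;

Found common prefix 'g S d' in productions for S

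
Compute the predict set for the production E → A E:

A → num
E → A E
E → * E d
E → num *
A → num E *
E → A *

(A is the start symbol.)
PREDICT(E → A E) = (FIRST(RHS) \ {ε}) ∪ (FOLLOW(E) if ε ∈ FIRST(RHS), i.e. RHS ⇒* ε)
FIRST(A) = { 'num' }
FIRST(A E) = { 'num' }
ε ∉ FIRST(A E), so FOLLOW(E) is not added.
PREDICT(E → A E) = { 'num' }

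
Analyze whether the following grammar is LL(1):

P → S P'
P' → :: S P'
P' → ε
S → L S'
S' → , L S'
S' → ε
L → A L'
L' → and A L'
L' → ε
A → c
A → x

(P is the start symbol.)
Relevant sets:
  FOLLOW(P') = { $ }
  FOLLOW(S') = { $, '::' }
  FOLLOW(L') = { $, ',', '::' }

For P':
  PREDICT(P' → :: S P') = { '::' }
  PREDICT(P' → ε) = { $ }
For S':
  PREDICT(S' → ',' L S') = { ',' }
  PREDICT(S' → ε) = { $, '::' }
For L':
  PREDICT(L' → and A L') = { 'and' }
  PREDICT(L' → ε) = { $, ',', '::' }
For A:
  PREDICT(A → c) = { 'c' }
  PREDICT(A → x) = { 'x' }
P, S, L have a single production, so nothing to check there.

All predict sets are disjoint. The grammar IS LL(1).

Answer: Yes, the grammar is LL(1).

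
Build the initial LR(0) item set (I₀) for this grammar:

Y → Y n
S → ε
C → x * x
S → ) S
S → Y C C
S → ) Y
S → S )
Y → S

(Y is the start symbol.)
First, augment the grammar with Y' → Y
I₀ = CLOSURE({ [Y' → . Y] }):
  [Y' → . Y] has the dot before Y: add [Y → . Y n], [Y → . S]
  [Y → . S] has the dot before S: add [S → .], [S → . ) S], [S → . Y C C], [S → . ) Y], [S → . S )]
No further items can be added.

I₀ = { [S → . ) S], [S → . ) Y], [S → . S )], [S → . Y C C], [S → .], [Y → . S], [Y → . Y n], [Y' → . Y] }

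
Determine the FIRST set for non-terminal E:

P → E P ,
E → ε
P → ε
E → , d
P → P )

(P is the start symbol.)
{ ',', ε }

From E → ε:
  - ε-production, so ε ∈ FIRST(E)
From E → , d:
  - ',' is a terminal: add ',' and stop

Collecting: FIRST(E) = { ',', ε }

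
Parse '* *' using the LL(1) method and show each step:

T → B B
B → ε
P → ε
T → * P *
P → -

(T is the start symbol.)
LL(1) parsing maintains a stack (initially the start symbol over $) and the input. At each step: if the stack top is a terminal, match it against the current input token; if it is a non-terminal N, replace it with the RHS of M[N, lookahead] (the unique production whose predict set contains the lookahead).

Stack is shown with the top on the left.

Stack    Input  Action
----------------------
T $      * * $  output T → * P *
* P * $  * * $  match '*'
P * $    * $    output P → ε
* $      * $    match '*'
$        $      accept

The string is accepted.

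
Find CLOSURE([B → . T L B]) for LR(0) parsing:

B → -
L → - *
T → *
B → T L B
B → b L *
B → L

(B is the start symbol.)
Start with: [B → . T L B]
  [B → . T L B] has the dot before T: add [T → . *]
No further items can be added.

CLOSURE = { [B → . T L B], [T → . *] }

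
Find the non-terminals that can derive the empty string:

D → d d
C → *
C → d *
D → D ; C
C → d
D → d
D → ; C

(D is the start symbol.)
A non-terminal is nullable if it can derive ε (the empty string): either it has an ε-production, or it has a production whose right-hand side consists entirely of nullable non-terminals.

There are no ε-productions, so no non-terminal can derive ε.
No non-terminals are nullable.

Answer: None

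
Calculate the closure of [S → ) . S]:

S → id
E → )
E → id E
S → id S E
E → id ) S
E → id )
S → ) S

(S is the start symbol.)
Start with: [S → ) . S]
  [S → ) . S] has the dot before S: add [S → . id], [S → . id S E], [S → . ) S]
No further items can be added.

CLOSURE = { [S → ) . S], [S → . ) S], [S → . id S E], [S → . id] }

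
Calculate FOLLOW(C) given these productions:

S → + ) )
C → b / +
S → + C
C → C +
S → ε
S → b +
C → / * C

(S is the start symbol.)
To compute FOLLOW(C), find every occurrence of C on a right-hand side N → α C β: add FIRST(β) \ {ε}, and if β is empty or nullable also add FOLLOW(N). Iterate to a fixed point.

In S → + C: C is at the end, add FOLLOW(S)
In C → C +: C is followed by '+', add FIRST('+') \ {ε} = { '+' }
In C → / * C: C is at the end; this adds FOLLOW(C) to itself — nothing new

The FOLLOW sets referred to above (computed the same way, to a fixed point):
  FOLLOW(S) = { $ }

Taking the union: FOLLOW(C) = { $, '+' }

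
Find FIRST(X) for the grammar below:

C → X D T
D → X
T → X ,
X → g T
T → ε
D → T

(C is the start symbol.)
{ 'g' }

To compute FIRST(X), examine every production with X on the left-hand side, reading each right-hand side left to right until a non-nullable symbol is reached.

From X → g T:
  - g is a terminal: add 'g' and stop

Collecting: FIRST(X) = { 'g' }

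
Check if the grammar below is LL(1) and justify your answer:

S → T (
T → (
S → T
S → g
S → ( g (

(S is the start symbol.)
No. Predict set conflict for S: { '(' }

A grammar is LL(1) if for each non-terminal N with multiple productions, the predict sets of those productions are pairwise disjoint, where PREDICT(N → α) = (FIRST(α) \ {ε}) ∪ (FOLLOW(N) if α ⇒* ε).

Relevant sets:
  FIRST(T) = { '(' }

For S:
  PREDICT(S → T '(') = { '(' }
  PREDICT(S → T) = { '(' }
  PREDICT(S → g) = { 'g' }
  PREDICT(S → '(' g '(') = { '(' }
T has a single production, so nothing to check there.

Conflict found: Predict set conflict for S: { '(' }
The grammar is NOT LL(1).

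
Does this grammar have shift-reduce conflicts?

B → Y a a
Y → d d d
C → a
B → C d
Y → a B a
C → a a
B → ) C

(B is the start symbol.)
Augment with B' → B and build the canonical LR(0) collection (I0 = CLOSURE({[B' → . B]}), then GOTO on every symbol after a dot until no new states appear). It has 18 states:
  I0: { [B → . ) C], [B → . C d], [B → . Y a a], [B' → . B], [C → . a a], [C → . a], [Y → . a B a], [Y → . d d d] }  — shift
  I1: { [B → ) . C], [C → . a a], [C → . a] }  — shift
  I2: { [B' → B .] }  — accept
  I3: { [B → C . d] }  — shift
  I4: { [B → Y . a a] }  — shift
  I5: { [B → . ) C], [B → . C d], [B → . Y a a], [C → . a a], [C → . a], [C → a . a], [C → a .], [Y → . a B a], [Y → . d d d], [Y → a . B a] }  — shift, reduce
  I6: { [Y → d . d d] }  — shift
  I7: { [Y → d d . d] }  — shift
  I8: { [Y → d d d .] }  — reduce
  I9: { [Y → a B . a] }  — shift
  I10: { [B → . ) C], [B → . C d], [B → . Y a a], [C → . a a], [C → . a], [C → a . a], [C → a .], [C → a a .], [Y → . a B a], [Y → . d d d], [Y → a . B a] }  — shift, 2 reduces
  I11: { [Y → a B a .] }  — reduce
  I12: { [B → Y a . a] }  — shift
  I13: { [B → Y a a .] }  — reduce
  I14: { [B → C d .] }  — reduce
  I15: { [B → ) C .] }  — reduce
  I16: { [C → a . a], [C → a .] }  — shift, reduce
  I17: { [C → a a .] }  — reduce

I5 contains reduce item [C → a .] and shift items [B → . ) C], [C → . a], [C → . a a], [C → a . a], [Y → . a B a], [Y → . d d d] — shift-reduce conflict.
I10 contains reduce items [C → a .], [C → a a .] and shift items [B → . ) C], [C → . a], [C → . a a], [C → a . a], [Y → . a B a], [Y → . d d d] — shift-reduce conflict.
I16 contains reduce item [C → a .] and shift item [C → a . a] — shift-reduce conflict.

Answer: Yes — I5: [C → a .] vs [B → . ) C]; I10: [C → a .] vs [B → . ) C]; I16: [C → a .] vs [C → a . a]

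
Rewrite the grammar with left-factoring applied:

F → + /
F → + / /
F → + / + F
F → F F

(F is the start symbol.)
Left-factoring transforms A → αβ₁ | αβ₂ into A → αA' and A' → β₁ | β₂
(α is the longest common prefix among the alternatives). Repeat until
no nonterminal has two alternatives with a common prefix.

Round 1: F has alternatives sharing prefix '+ /'. Introduce F': F → + / F'
  Add: F' → ε
  Add: F' → /
  Add: F' → + F

No remaining common prefixes — done.

Resulting grammar:
F → + / F'
F' → ε
F' → /
F' → + F
F → F F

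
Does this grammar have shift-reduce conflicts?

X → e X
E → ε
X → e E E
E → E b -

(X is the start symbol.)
Augment with X' → X and build the canonical LR(0) collection (I0 = CLOSURE({[X' → . X]}), then GOTO on every symbol after a dot until no new states appear). It has 8 states:
  I0: { [X → . e E E], [X → . e X], [X' → . X] }  — shift
  I1: { [X' → X .] }  — accept
  I2: { [E → . E b -], [E → .], [X → . e E E], [X → . e X], [X → e . E E], [X → e . X] }  — shift, reduce
  I3: { [E → . E b -], [E → .], [E → E . b -], [X → e E . E] }  — shift, reduce
  I4: { [X → e X .] }  — reduce
  I5: { [E → E . b -], [X → e E E .] }  — shift, reduce
  I6: { [E → E b . -] }  — shift
  I7: { [E → E b - .] }  — reduce

I2 contains reduce item [E → .] and shift items [X → . e E E], [X → . e X] — shift-reduce conflict.
I3 contains reduce item [E → .] and shift item [E → E . b -] — shift-reduce conflict.
I5 contains reduce item [X → e E E .] and shift item [E → E . b -] — shift-reduce conflict.

Answer: Yes — I2: [E → .] vs [X → . e E E]; I3: [E → .] vs [E → E . b -]; I5: [X → e E E .] vs [E → E . b -]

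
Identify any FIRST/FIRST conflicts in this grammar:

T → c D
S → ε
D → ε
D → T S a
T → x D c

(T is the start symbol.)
No FIRST/FIRST conflicts.

A FIRST/FIRST conflict occurs when two productions N → α and N → β for the same non-terminal have FIRST(α) ∩ FIRST(β) ≠ ∅ (with ε ∈ FIRST of a nullable right-hand side, so two nullable alternatives also conflict).

FIRST sets of the non-terminals at (or reachable through a nullable prefix from) the front of some alternative:
  FIRST(T) = { 'c', 'x' }

Productions for T:
  T → c D: FIRST = { 'c' }
  T → x D c: FIRST = { 'x' }
Productions for D:
  D → ε: FIRST = { ε }
  D → T S a: FIRST = { 'c', 'x' }
S has only one production, so no FIRST/FIRST conflict is possible there.

All alternatives of each non-terminal have pairwise disjoint FIRST sets.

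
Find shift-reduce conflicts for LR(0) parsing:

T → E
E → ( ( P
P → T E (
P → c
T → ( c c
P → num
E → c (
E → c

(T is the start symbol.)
Yes — I4: [E → c .] vs [E → c . (]; I11: [E → c .] vs [E → c . (]

A shift-reduce conflict occurs when an LR(0) state has both:
  - a complete (reduce) item [A → α .] (dot at the end), and
  - a shift item [B → β . c γ] (dot before a terminal).

Augment with T' → T and build the canonical LR(0) collection (I0 = CLOSURE({[T' → . T]}), then GOTO on every symbol after a dot until no new states appear). It has 16 states:
  I0: { [E → . ( ( P], [E → . c (], [E → . c], [T → . ( c c], [T → . E], [T' → . T] }  — shift
  I1: { [E → ( . ( P], [T → ( . c c] }  — shift
  I2: { [T → E .] }  — reduce
  I3: { [T' → T .] }  — accept
  I4: { [E → c . (], [E → c .] }  — shift, reduce
  I5: { [E → c ( .] }  — reduce
  I6: { [E → ( ( . P], [E → . ( ( P], [E → . c (], [E → . c], [P → . T E (], [P → . c], [P → . num], [T → . ( c c], [T → . E] }  — shift
  I7: { [T → ( c . c] }  — shift
  I8: { [T → ( c c .] }  — reduce
  I9: { [E → ( ( P .] }  — reduce
  I10: { [E → . ( ( P], [E → . c (], [E → . c], [P → T . E (] }  — shift
  I11: { [E → c . (], [E → c .], [P → c .] }  — shift, 2 reduces
  I12: { [P → num .] }  — reduce
  I13: { [E → ( . ( P] }  — shift
  I14: { [P → T E . (] }  — shift
  I15: { [P → T E ( .] }  — reduce

I4 contains reduce item [E → c .] and shift item [E → c . (] — shift-reduce conflict.
I11 contains reduce items [E → c .], [P → c .] and shift item [E → c . (] — shift-reduce conflict.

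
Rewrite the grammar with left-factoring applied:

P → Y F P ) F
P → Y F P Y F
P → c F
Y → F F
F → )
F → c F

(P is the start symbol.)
Left-factoring transforms A → αβ₁ | αβ₂ into A → αA' and A' → β₁ | β₂
(α is the longest common prefix among the alternatives). Repeat until
no nonterminal has two alternatives with a common prefix.

Round 1: P has alternatives sharing prefix 'Y F P'. Introduce P': P → Y F P P'
  Add: P' → ) F
  Add: P' → Y F

No remaining common prefixes — done.

Resulting grammar:
P → Y F P P'
P' → ) F
P' → Y F
P → c F
Y → F F
F → )
F → c F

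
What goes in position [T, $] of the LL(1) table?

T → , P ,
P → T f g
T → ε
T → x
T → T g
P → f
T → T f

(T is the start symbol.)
T → ε

To find M[T, $], we find productions for T where $ is in the predict set (PREDICT(N → α) = (FIRST(α) \ {ε}) ∪ (FOLLOW(N) if α ⇒* ε)).

Relevant sets:
  FIRST(T) = { ',', 'f', 'g', 'x', ε }
  FOLLOW(T) = { $, 'f', 'g' }

T → , P ,: PREDICT = { ',' }
T → ε: PREDICT = { $, 'f', 'g' }
  $ is in predict set, so this production goes in M[T, $]
T → x: PREDICT = { 'x' }
T → T g: PREDICT = { ',', 'f', 'g', 'x' }
T → T f: PREDICT = { ',', 'f', 'g', 'x' }

M[T, $] = T → ε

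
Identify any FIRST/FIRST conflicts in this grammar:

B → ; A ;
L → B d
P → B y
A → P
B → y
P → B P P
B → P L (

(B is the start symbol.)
Yes. B → ';' A ';' / B → P L '(' on { ';' }; B → y / B → P L '(' on { 'y' }; P → B y / P → B P P on { ';', 'y' }

FIRST sets of the non-terminals at (or reachable through a nullable prefix from) the front of some alternative:
  FIRST(P) = { ';', 'y' }
  FIRST(B) = { ';', 'y' }

Productions for B:
  B → ; A ;: FIRST = { ';' }
  B → y: FIRST = { 'y' }
  B → P L (: FIRST = { ';', 'y' }
Productions for P:
  P → B y: FIRST = { ';', 'y' }
  P → B P P: FIRST = { ';', 'y' }
L, A have only one production, so no FIRST/FIRST conflict is possible there.

Conflict for B: B → ; A ; and B → P L (
  Overlap: { ';' }
Conflict for B: B → y and B → P L (
  Overlap: { 'y' }
Conflict for P: P → B y and P → B P P
  Overlap: { ';', 'y' }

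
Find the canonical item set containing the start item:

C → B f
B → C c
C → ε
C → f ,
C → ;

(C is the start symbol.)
First, augment the grammar with C' → C
I₀ = CLOSURE({ [C' → . C] }):
  [C' → . C] has the dot before C: add [C → . B f], [C → .], [C → . f ,], [C → . ;]
  [C → . B f] has the dot before B: add [B → . C c]
No further items can be added.

I₀ = { [B → . C c], [C → . ;], [C → . B f], [C → . f ,], [C → .], [C' → . C] }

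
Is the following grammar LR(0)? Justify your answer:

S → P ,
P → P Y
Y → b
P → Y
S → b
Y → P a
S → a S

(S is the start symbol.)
No. Reduce-reduce conflict: [S → b .] and [Y → b .]

Augment with S' → S and build the canonical LR(0) collection (I0 = CLOSURE({[S' → . S]}), then GOTO on every symbol after a dot until no new states appear). It has 12 states:
  I0: { [P → . P Y], [P → . Y], [S → . P ,], [S → . a S], [S → . b], [S' → . S], [Y → . P a], [Y → . b] }  — shift
  I1: { [P → . P Y], [P → . Y], [P → P . Y], [S → P . ,], [Y → . P a], [Y → . b], [Y → P . a] }  — shift
  I2: { [S' → S .] }  — accept
  I3: { [P → Y .] }  — reduce
  I4: { [P → . P Y], [P → . Y], [S → . P ,], [S → . a S], [S → . b], [S → a . S], [Y → . P a], [Y → . b] }  — shift
  I5: { [S → b .], [Y → b .] }  — 2 reduces
  I6: { [S → a S .] }  — reduce
  I7: { [S → P , .] }  — reduce
  I8: { [P → . P Y], [P → . Y], [P → P . Y], [Y → . P a], [Y → . b], [Y → P . a] }  — shift
  I9: { [P → P Y .], [P → Y .] }  — 2 reduces
  I10: { [Y → P a .] }  — reduce
  I11: { [Y → b .] }  — reduce

Conflict in state I5:
  Reduce-reduce conflict: [S → b .] and [Y → b .]
So the grammar is NOT LR(0).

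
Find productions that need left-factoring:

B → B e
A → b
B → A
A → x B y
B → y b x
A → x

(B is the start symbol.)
Left-factoring is needed when two productions for the same non-terminal
share a common prefix on the right-hand side.

Productions for B:
  B → B e
  B → A
  B → y b x
Productions for A:
  A → b
  A → x B y
  A → x

Found common prefix 'x' in productions for A

Answer: Yes, A has productions with common prefix 'x'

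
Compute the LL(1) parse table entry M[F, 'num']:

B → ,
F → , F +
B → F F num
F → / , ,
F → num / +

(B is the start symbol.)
To find M[F, 'num'], we find productions for F where 'num' is in the predict set (PREDICT(N → α) = (FIRST(α) \ {ε}) ∪ (FOLLOW(N) if α ⇒* ε)).

F → , F +: PREDICT = { ',' }
F → / , ,: PREDICT = { '/' }
F → num / +: PREDICT = { 'num' }
  'num' is in predict set, so this production goes in M[F, 'num']

M[F, 'num'] = F → num / +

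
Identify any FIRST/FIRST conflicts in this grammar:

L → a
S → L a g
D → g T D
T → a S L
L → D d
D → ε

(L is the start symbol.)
FIRST sets of the non-terminals at (or reachable through a nullable prefix from) the front of some alternative:
  FIRST(D) = { 'g', ε }

Productions for L:
  L → a: FIRST = { 'a' }
  L → D d: FIRST = { 'd', 'g' }
Productions for D:
  D → g T D: FIRST = { 'g' }
  D → ε: FIRST = { ε }
S, T have only one production, so no FIRST/FIRST conflict is possible there.

All alternatives of each non-terminal have pairwise disjoint FIRST sets.

Answer: No FIRST/FIRST conflicts.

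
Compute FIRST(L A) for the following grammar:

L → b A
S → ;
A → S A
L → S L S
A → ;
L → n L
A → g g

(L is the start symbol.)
FIRST sets of the non-terminals involved (from the grammar, by fixed-point iteration):
  FIRST(L) = { ';', 'b', 'n' }

To compute FIRST(L A), process the symbols left to right:
Symbol L is a non-terminal. Add FIRST(L) \ {ε} = { ';', 'b', 'n' }
L is not nullable (ε ∉ FIRST(L)), so stop here.
FIRST(L A) = { ';', 'b', 'n' }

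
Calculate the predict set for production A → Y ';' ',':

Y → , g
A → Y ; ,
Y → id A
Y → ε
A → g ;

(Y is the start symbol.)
{ ',', ';', 'id' }

PREDICT(A → Y ';' ',') = (FIRST(RHS) \ {ε}) ∪ (FOLLOW(A) if ε ∈ FIRST(RHS), i.e. RHS ⇒* ε)
FIRST(Y) = { ',', 'id', ε }
FIRST(Y ';' ',') = { ',', ';', 'id' }
ε ∉ FIRST(Y ';' ','), so FOLLOW(A) is not added.
PREDICT(A → Y ';' ',') = { ',', ';', 'id' }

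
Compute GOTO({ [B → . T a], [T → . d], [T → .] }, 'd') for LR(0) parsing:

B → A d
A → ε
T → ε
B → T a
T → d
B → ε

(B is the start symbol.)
{ [T → d .] }

GOTO(I, 'd') = CLOSURE({ [A → αX.β] : [A → α.Xβ] ∈ I, X = 'd' })

Items with dot before 'd', with the dot advanced:
  [T → . d] → [T → d .]
Closure adds nothing (no advanced item has the dot before a non-terminal).

GOTO = { [T → d .] }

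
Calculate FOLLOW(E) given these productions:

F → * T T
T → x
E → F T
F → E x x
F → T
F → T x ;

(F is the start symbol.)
{ 'x' }

To compute FOLLOW(E), find every occurrence of E on a right-hand side N → α E β: add FIRST(β) \ {ε}, and if β is empty or nullable also add FOLLOW(N). Iterate to a fixed point.

In F → E x x: E is followed by x x, add FIRST(x x) \ {ε} = { 'x' }

Taking the union: FOLLOW(E) = { 'x' }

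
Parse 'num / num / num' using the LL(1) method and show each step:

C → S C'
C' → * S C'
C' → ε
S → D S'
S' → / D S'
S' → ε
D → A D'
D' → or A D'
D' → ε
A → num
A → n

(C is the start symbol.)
Stack is shown with the top on the left.

Stack           Input              Action
-----------------------------------------
C $             num / num / num $  output C → S C'
S C' $          num / num / num $  output S → D S'
D S' C' $       num / num / num $  output D → A D'
A D' S' C' $    num / num / num $  output A → num
num D' S' C' $  num / num / num $  match 'num'
D' S' C' $      / num / num $      output D' → ε
S' C' $         / num / num $      output S' → / D S'
/ D S' C' $     / num / num $      match '/'
D S' C' $       num / num $        output D → A D'
A D' S' C' $    num / num $        output A → num
num D' S' C' $  num / num $        match 'num'
D' S' C' $      / num $            output D' → ε
S' C' $         / num $            output S' → / D S'
/ D S' C' $     / num $            match '/'
D S' C' $       num $              output D → A D'
A D' S' C' $    num $              output A → num
num D' S' C' $  num $              match 'num'
D' S' C' $      $                  output D' → ε
S' C' $         $                  output S' → ε
C' $            $                  output C' → ε
$               $                  accept

The string is accepted.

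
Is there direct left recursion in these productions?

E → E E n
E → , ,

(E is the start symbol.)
Yes, E is left-recursive

Direct left recursion occurs when N → N α for some non-terminal N (the right-hand side begins with the left-hand side itself).

E → E E n: LEFT RECURSIVE (starts with E)
E → , ,: starts with ','

The grammar has direct left recursion on: E.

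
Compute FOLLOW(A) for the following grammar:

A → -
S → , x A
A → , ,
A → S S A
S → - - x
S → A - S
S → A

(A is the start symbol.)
To compute FOLLOW(A), find every occurrence of A on a right-hand side N → α A β: add FIRST(β) \ {ε}, and if β is empty or nullable also add FOLLOW(N). Iterate to a fixed point.

A is the start symbol, so $ ∈ FOLLOW(A).
In S → , x A: A is at the end, add FOLLOW(S)
In A → S S A: A is at the end; this adds FOLLOW(A) to itself — nothing new
In S → A - S: A is followed by '-' S, add FIRST('-' S) \ {ε} = { '-' }
In S → A: A is at the end, add FOLLOW(S)

The FOLLOW sets referred to above (computed the same way, to a fixed point):
  FOLLOW(S) = { ',', '-' }

Taking the union: FOLLOW(A) = { $, ',', '-' }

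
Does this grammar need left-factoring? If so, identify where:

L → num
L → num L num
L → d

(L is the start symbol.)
Left-factoring is needed when two productions for the same non-terminal
share a common prefix on the right-hand side.

Productions for L:
  L → num
  L → num L num
  L → d

Found common prefix 'num' in productions for L

Answer: Yes, L has productions with common prefix 'num'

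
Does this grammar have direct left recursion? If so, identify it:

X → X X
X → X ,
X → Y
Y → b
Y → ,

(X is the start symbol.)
Yes, X is left-recursive

Direct left recursion occurs when N → N α for some non-terminal N (the right-hand side begins with the left-hand side itself).

X → X X: LEFT RECURSIVE (starts with X)
X → X ,: LEFT RECURSIVE (starts with X)
X → Y: starts with Y
Y → b: starts with b
Y → ,: starts with ','

The grammar has direct left recursion on: X.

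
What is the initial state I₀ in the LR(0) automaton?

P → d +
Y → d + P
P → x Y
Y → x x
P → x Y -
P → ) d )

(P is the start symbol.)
{ [P → . ) d )], [P → . d +], [P → . x Y -], [P → . x Y], [P' → . P] }

First, augment the grammar with P' → P
I₀ = CLOSURE({ [P' → . P] }):
  [P' → . P] has the dot before P: add [P → . d +], [P → . x Y], [P → . x Y -], [P → . ) d )]
No further items can be added.

I₀ = { [P → . ) d )], [P → . d +], [P → . x Y -], [P → . x Y], [P' → . P] }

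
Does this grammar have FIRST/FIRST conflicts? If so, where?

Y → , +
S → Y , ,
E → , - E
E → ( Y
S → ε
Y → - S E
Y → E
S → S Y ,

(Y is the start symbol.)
Yes. Y → ',' '+' / Y → E on { ',' }; S → Y ',' ',' / S → S Y ',' on { '(', ',', '-' }

A FIRST/FIRST conflict occurs when two productions N → α and N → β for the same non-terminal have FIRST(α) ∩ FIRST(β) ≠ ∅ (with ε ∈ FIRST of a nullable right-hand side, so two nullable alternatives also conflict).

FIRST sets of the non-terminals at (or reachable through a nullable prefix from) the front of some alternative:
  FIRST(E) = { '(', ',' }
  FIRST(Y) = { '(', ',', '-' }
  FIRST(S) = { '(', ',', '-', ε }

Productions for Y:
  Y → , +: FIRST = { ',' }
  Y → - S E: FIRST = { '-' }
  Y → E: FIRST = { '(', ',' }
Productions for S:
  S → Y , ,: FIRST = { '(', ',', '-' }
  S → ε: FIRST = { ε }
  S → S Y ,: FIRST = { '(', ',', '-' }
Productions for E:
  E → , - E: FIRST = { ',' }
  E → ( Y: FIRST = { '(' }

Conflict for Y: Y → , + and Y → E
  Overlap: { ',' }
Conflict for S: S → Y , , and S → S Y ,
  Overlap: { '(', ',', '-' }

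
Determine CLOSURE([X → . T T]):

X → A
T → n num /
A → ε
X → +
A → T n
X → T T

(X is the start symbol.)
To compute CLOSURE, for each item [A → α.Bβ] where B is a non-terminal, add [B → .γ] for all productions B → γ; repeat for the newly added items until nothing changes.

Start with: [X → . T T]
  [X → . T T] has the dot before T: add [T → . n num /]
No further items can be added.

CLOSURE = { [T → . n num /], [X → . T T] }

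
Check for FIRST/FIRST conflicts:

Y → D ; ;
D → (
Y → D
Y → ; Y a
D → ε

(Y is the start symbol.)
A FIRST/FIRST conflict occurs when two productions N → α and N → β for the same non-terminal have FIRST(α) ∩ FIRST(β) ≠ ∅ (with ε ∈ FIRST of a nullable right-hand side, so two nullable alternatives also conflict).

FIRST sets of the non-terminals at (or reachable through a nullable prefix from) the front of some alternative:
  FIRST(D) = { '(', ε }

Productions for Y:
  Y → D ; ;: FIRST = { '(', ';' }
  Y → D: FIRST = { '(', ε }
  Y → ; Y a: FIRST = { ';' }
Productions for D:
  D → (: FIRST = { '(' }
  D → ε: FIRST = { ε }

Conflict for Y: Y → D ; ; and Y → D
  Overlap: { '(' }
Conflict for Y: Y → D ; ; and Y → ; Y a
  Overlap: { ';' }

Answer: Yes. Y → D ';' ';' / Y → D on { '(' }; Y → D ';' ';' / Y → ';' Y a on { ';' }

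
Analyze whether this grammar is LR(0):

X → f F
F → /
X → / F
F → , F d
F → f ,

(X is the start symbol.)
Augment with X' → X and build the canonical LR(0) collection (I0 = CLOSURE({[X' → . X]}), then GOTO on every symbol after a dot until no new states appear). It has 12 states:
  I0: { [X → . / F], [X → . f F], [X' → . X] }  — shift
  I1: { [F → . , F d], [F → . /], [F → . f ,], [X → / . F] }  — shift
  I2: { [X' → X .] }  — accept
  I3: { [F → . , F d], [F → . /], [F → . f ,], [X → f . F] }  — shift
  I4: { [F → , . F d], [F → . , F d], [F → . /], [F → . f ,] }  — shift
  I5: { [F → / .] }  — reduce
  I6: { [X → f F .] }  — reduce
  I7: { [F → f . ,] }  — shift
  I8: { [F → f , .] }  — reduce
  I9: { [F → , F . d] }  — shift
  I10: { [F → , F d .] }  — reduce
  I11: { [X → / F .] }  — reduce

Every state is either a pure shift/goto state or contains exactly one complete item and nothing to shift — no conflicts. The grammar is LR(0).

Answer: Yes, the grammar is LR(0)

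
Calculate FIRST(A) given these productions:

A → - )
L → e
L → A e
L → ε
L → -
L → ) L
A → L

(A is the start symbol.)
FIRST sets of the other non-terminals involved (by the same procedure, iterated to a fixed point):
  FIRST(L) = { ')', '-', 'e', ε }

From A → - ):
  - '-' is a terminal: add '-' and stop
From A → L:
  - L is a non-terminal: add FIRST(L) \ {ε} = { ')', '-', 'e' }
    L is nullable and nothing follows, so the whole right-hand side can vanish: ε ∈ FIRST(A)

Collecting: FIRST(A) = { ')', '-', 'e', ε }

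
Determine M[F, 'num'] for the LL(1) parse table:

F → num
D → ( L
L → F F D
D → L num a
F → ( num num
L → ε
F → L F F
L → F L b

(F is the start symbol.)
To find M[F, 'num'], we find productions for F where 'num' is in the predict set (PREDICT(N → α) = (FIRST(α) \ {ε}) ∪ (FOLLOW(N) if α ⇒* ε)).

Relevant sets:
  FIRST(L) = { '(', 'num', ε }
  FIRST(F) = { '(', 'num' }

F → num: PREDICT = { 'num' }
  'num' is in predict set, so this production goes in M[F, 'num']
F → ( num num: PREDICT = { '(' }
F → L F F: PREDICT = { '(', 'num' }
  'num' is in predict set, so this production goes in M[F, 'num']

M[F, 'num'] = F → num, F → L F F  (a multiply-defined cell — the grammar is not LL(1))

Answer: F → num, F → L F F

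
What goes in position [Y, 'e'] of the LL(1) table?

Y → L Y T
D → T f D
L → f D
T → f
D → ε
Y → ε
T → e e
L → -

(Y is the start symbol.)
To find M[Y, 'e'], we find productions for Y where 'e' is in the predict set (PREDICT(N → α) = (FIRST(α) \ {ε}) ∪ (FOLLOW(N) if α ⇒* ε)).

Relevant sets:
  FIRST(L) = { '-', 'f' }
  FOLLOW(Y) = { $, 'e', 'f' }

Y → L Y T: PREDICT = { '-', 'f' }
Y → ε: PREDICT = { $, 'e', 'f' }
  'e' is in predict set, so this production goes in M[Y, 'e']

M[Y, 'e'] = Y → ε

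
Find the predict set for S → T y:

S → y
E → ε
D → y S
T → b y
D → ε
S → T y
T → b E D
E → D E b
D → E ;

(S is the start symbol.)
{ 'b' }

PREDICT(S → T y) = (FIRST(RHS) \ {ε}) ∪ (FOLLOW(S) if ε ∈ FIRST(RHS), i.e. RHS ⇒* ε)
FIRST(T) = { 'b' }
FIRST(T y) = { 'b' }
ε ∉ FIRST(T y), so FOLLOW(S) is not added.
PREDICT(S → T y) = { 'b' }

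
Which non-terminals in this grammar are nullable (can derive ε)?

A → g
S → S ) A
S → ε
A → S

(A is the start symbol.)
{ 'A', 'S' }

ε-productions: S → ε
So S is immediately nullable.
A → S: every symbol on the right is nullable, so A is nullable too.
Every non-terminal is now nullable.
Nullable = { 'A', 'S' }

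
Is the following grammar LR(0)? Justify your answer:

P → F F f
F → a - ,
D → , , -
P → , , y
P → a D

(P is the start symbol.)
Yes, the grammar is LR(0)

Augment with P' → P and build the canonical LR(0) collection (I0 = CLOSURE({[P' → . P]}), then GOTO on every symbol after a dot until no new states appear). It has 16 states:
  I0: { [F → . a - ,], [P → . , , y], [P → . F F f], [P → . a D], [P' → . P] }  — shift
  I1: { [P → , . , y] }  — shift
  I2: { [F → . a - ,], [P → F . F f] }  — shift
  I3: { [P' → P .] }  — accept
  I4: { [D → . , , -], [F → a . - ,], [P → a . D] }  — shift
  I5: { [D → , . , -] }  — shift
  I6: { [F → a - . ,] }  — shift
  I7: { [P → a D .] }  — reduce
  I8: { [F → a - , .] }  — reduce
  I9: { [D → , , . -] }  — shift
  I10: { [D → , , - .] }  — reduce
  I11: { [P → F F . f] }  — shift
  I12: { [F → a . - ,] }  — shift
  I13: { [P → F F f .] }  — reduce
  I14: { [P → , , . y] }  — shift
  I15: { [P → , , y .] }  — reduce

Every state is either a pure shift/goto state or contains exactly one complete item and nothing to shift — no conflicts. The grammar is LR(0).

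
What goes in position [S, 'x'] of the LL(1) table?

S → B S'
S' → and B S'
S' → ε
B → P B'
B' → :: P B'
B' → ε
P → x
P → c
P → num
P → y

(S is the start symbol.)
S → B S'

To find M[S, 'x'], we find productions for S where 'x' is in the predict set (PREDICT(N → α) = (FIRST(α) \ {ε}) ∪ (FOLLOW(N) if α ⇒* ε)).

Relevant sets:
  FIRST(B) = { 'c', 'num', 'x', 'y' }

S → B S': PREDICT = { 'c', 'num', 'x', 'y' }
  'x' is in predict set, so this production goes in M[S, 'x']

M[S, 'x'] = S → B S'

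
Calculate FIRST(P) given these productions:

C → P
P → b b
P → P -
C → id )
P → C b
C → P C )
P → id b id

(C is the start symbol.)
{ 'b', 'id' }

To compute FIRST(P), examine every production with P on the left-hand side, reading each right-hand side left to right until a non-nullable symbol is reached.

FIRST sets of the other non-terminals involved (by the same procedure, iterated to a fixed point):
  FIRST(C) = { 'b', 'id' }

From P → b b:
  - b is a terminal: add 'b' and stop
From P → P -:
  - P is the symbol being defined: contributes nothing new
    P is not nullable, so stop
From P → C b:
  - C is a non-terminal: add FIRST(C) \ {ε} = { 'b', 'id' }
    C is not nullable, so stop
From P → id b id:
  - id is a terminal: add 'id' and stop

Collecting: FIRST(P) = { 'b', 'id' }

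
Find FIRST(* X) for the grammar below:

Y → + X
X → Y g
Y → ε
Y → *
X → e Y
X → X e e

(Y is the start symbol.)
{ '*' }

To compute FIRST(* X), process the symbols left to right:
Symbol * is a terminal. Add '*' and stop.
FIRST(* X) = { '*' }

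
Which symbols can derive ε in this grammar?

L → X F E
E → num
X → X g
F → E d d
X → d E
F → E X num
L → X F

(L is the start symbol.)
None

There are no ε-productions, so no non-terminal can derive ε.
No non-terminals are nullable.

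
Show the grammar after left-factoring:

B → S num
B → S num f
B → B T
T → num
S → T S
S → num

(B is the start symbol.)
Left-factoring transforms A → αβ₁ | αβ₂ into A → αA' and A' → β₁ | β₂
(α is the longest common prefix among the alternatives). Repeat until
no nonterminal has two alternatives with a common prefix.

Round 1: B has alternatives sharing prefix 'S num'. Introduce B': B → S num B'
  Add: B' → ε
  Add: B' → f

No remaining common prefixes — done.

Resulting grammar:
B → S num B'
B' → ε
B' → f
B → B T
T → num
S → T S
S → num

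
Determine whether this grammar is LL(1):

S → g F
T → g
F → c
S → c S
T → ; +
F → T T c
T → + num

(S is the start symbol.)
A grammar is LL(1) if for each non-terminal N with multiple productions, the predict sets of those productions are pairwise disjoint, where PREDICT(N → α) = (FIRST(α) \ {ε}) ∪ (FOLLOW(N) if α ⇒* ε).

Relevant sets:
  FIRST(T) = { '+', ';', 'g' }

For S:
  PREDICT(S → g F) = { 'g' }
  PREDICT(S → c S) = { 'c' }
For T:
  PREDICT(T → g) = { 'g' }
  PREDICT(T → ';' '+') = { ';' }
  PREDICT(T → '+' num) = { '+' }
For F:
  PREDICT(F → c) = { 'c' }
  PREDICT(F → T T c) = { '+', ';', 'g' }

All predict sets are disjoint. The grammar IS LL(1).

Answer: Yes, the grammar is LL(1).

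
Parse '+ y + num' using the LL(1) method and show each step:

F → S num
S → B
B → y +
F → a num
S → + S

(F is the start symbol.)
Stack is shown with the top on the left.

Stack      Input        Action
------------------------------
F $        + y + num $  output F → S num
S num $    + y + num $  output S → + S
+ S num $  + y + num $  match '+'
S num $    y + num $    output S → B
B num $    y + num $    output B → y +
y + num $  y + num $    match 'y'
+ num $    + num $      match '+'
num $      num $        match 'num'
$          $            accept

The string is accepted.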